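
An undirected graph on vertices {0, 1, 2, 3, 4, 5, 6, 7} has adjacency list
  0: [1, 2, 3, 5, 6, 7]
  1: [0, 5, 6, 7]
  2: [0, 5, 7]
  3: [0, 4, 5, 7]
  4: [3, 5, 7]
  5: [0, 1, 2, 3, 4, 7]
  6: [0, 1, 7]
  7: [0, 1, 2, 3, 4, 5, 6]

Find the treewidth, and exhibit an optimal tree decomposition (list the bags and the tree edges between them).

Treewidth 3.
One optimal decomposition is:
Bags: B1 = {0, 1, 6, 7}  B2 = {0, 1, 5, 7}  B3 = {0, 2, 5, 7}  B4 = {0, 3, 5, 7}  B5 = {3, 4, 5, 7}
Tree: B1–B2, B2–B3, B2–B4, B4–B5

Each bag holds 4 vertices, so the decomposition has width 3, which upper-bounds the treewidth. For the lower bound, the 4 vertices {0, 1, 5, 7} are pairwise adjacent, and any tree decomposition puts a clique entirely inside one bag — forcing width ≥ 3. The upper and lower bounds meet at 3, so that is the treewidth.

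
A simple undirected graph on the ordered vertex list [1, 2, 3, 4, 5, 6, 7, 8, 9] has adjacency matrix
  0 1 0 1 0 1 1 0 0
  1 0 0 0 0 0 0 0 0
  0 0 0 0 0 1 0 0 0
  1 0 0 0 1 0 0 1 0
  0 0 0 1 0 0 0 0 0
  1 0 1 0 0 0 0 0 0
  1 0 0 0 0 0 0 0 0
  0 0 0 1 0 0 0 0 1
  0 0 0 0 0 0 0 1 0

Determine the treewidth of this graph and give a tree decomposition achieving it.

Treewidth 1.
One optimal decomposition is:
Bags: B1 = {1, 4}  B2 = {4, 8}  B3 = {8, 9}  B4 = {1, 6}  B5 = {3, 6}  B6 = {1, 7}  B7 = {4, 5}  B8 = {1, 2}
Tree: B1–B2, B2–B3, B1–B4, B4–B5, B4–B6, B2–B7, B6–B8

The largest bag has 2 vertices, giving width 1; this decomposition certifies tw(G) ≤ 1. G has an edge, so its treewidth is at least 1. Therefore the treewidth is 1.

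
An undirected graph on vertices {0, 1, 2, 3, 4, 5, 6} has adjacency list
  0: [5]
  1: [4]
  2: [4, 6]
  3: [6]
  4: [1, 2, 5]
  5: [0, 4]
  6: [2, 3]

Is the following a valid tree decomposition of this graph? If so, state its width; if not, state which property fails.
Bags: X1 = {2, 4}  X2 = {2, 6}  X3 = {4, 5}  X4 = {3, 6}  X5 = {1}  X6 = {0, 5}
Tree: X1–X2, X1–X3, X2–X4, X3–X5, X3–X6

A tree decomposition must satisfy three properties: every vertex lies in some bag; for every edge, both endpoints lie together in some bag; and for every vertex, the bags containing it form a connected subtree. Here edge (4,1) lies in no bag, so the decomposition is invalid.

No — edge (4,1) lies in no bag.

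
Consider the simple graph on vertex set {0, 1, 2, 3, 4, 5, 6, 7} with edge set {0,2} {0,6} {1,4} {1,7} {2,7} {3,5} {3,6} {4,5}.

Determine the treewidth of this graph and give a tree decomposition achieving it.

Treewidth 2.
One optimal decomposition is:
Bags: B1 = {3, 5, 6}  B2 = {0, 5, 6}  B3 = {0, 2, 5}  B4 = {2, 5, 7}  B5 = {1, 5, 7}  B6 = {1, 4, 5}
Tree: B1–B2, B2–B3, B3–B4, B4–B5, B5–B6

The largest bag has 3 vertices, giving width 2; this decomposition certifies tw(G) ≤ 2. For the lower bound, G contains the cycle 5–3–6–0–2–7–1–4–5, so G is not a forest; only forests have treewidth ≤ 1, hence tw(G) ≥ 2. The upper and lower bounds meet at 2, so that is the treewidth.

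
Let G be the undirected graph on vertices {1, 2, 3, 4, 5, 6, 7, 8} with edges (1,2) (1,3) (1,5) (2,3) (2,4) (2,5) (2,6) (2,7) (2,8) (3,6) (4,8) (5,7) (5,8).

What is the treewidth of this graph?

2

A width-2 tree decomposition is:
Bags: B1 = {2, 5, 8}  B2 = {1, 2, 5}  B3 = {1, 2, 3}  B4 = {2, 3, 6}  B5 = {2, 4, 8}  B6 = {2, 5, 7}
Tree: B1–B2, B2–B3, B3–B4, B1–B5, B2–B6
The largest bag has 3 vertices, giving width 2; this decomposition certifies tw(G) ≤ 2. For the lower bound, the 3 vertices {1, 2, 3} are pairwise adjacent, and any tree decomposition puts a clique entirely inside one bag — forcing width ≥ 2. Hence tw(G) = 2 exactly.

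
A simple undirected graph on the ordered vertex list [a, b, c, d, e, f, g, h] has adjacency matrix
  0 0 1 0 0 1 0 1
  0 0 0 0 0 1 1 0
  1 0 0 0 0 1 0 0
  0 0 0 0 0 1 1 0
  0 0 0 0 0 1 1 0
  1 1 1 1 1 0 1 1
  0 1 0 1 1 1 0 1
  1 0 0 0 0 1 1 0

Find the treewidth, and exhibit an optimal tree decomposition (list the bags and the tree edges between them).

Treewidth 2.
One such decomposition:
Bags: B1 = {f, g, h}  B2 = {b, f, g}  B3 = {a, f, h}  B4 = {a, c, f}  B5 = {e, f, g}  B6 = {d, f, g}
Tree: B1–B2, B1–B3, B3–B4, B1–B5, B2–B6

Each bag holds 3 vertices, so the decomposition has width 2, which upper-bounds the treewidth. Conversely, {d, f, g} is a clique of size 3, and the vertices of any clique must share a bag in every tree decomposition; so some bag has ≥ 3 vertices and tw(G) ≥ 2. The upper and lower bounds meet at 2, so that is the treewidth.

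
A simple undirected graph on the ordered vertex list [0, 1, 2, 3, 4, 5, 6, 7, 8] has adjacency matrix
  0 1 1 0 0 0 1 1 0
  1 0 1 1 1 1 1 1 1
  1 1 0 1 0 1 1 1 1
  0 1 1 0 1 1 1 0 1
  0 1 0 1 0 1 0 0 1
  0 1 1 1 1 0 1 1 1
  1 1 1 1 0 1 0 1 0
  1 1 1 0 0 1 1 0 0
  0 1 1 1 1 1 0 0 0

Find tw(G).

4

A width-4 tree decomposition is:
Bags: B1 = {1, 3, 4, 5, 8}  B2 = {1, 2, 3, 5, 8}  B3 = {1, 2, 3, 5, 6}  B4 = {1, 2, 5, 6, 7}  B5 = {0, 1, 2, 6, 7}
Tree: B1–B2, B2–B3, B3–B4, B4–B5
The largest bag has 5 vertices, giving width 4; this decomposition certifies tw(G) ≤ 4. Conversely, {0, 1, 2, 6, 7} is a clique of size 5, and the vertices of any clique must share a bag in every tree decomposition; so some bag has ≥ 5 vertices and tw(G) ≥ 4. Hence tw(G) = 4 exactly.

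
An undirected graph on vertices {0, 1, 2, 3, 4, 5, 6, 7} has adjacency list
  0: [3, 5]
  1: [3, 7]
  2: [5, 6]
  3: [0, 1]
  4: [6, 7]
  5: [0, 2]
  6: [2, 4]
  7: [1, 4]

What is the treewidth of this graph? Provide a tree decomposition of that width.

Each bag holds 3 vertices, so the decomposition has width 2, which upper-bounds the treewidth. For the lower bound, G contains the cycle 2–6–4–7–1–3–0–5–2, so G is not a forest; only forests have treewidth ≤ 1, hence tw(G) ≥ 2. Therefore the treewidth is 2.

Treewidth 2.
One optimal decomposition is:
Bags: B1 = {2, 4, 6}  B2 = {2, 4, 7}  B3 = {1, 2, 7}  B4 = {1, 2, 3}  B5 = {0, 2, 3}  B6 = {0, 2, 5}
Tree: B1–B2, B2–B3, B3–B4, B4–B5, B5–B6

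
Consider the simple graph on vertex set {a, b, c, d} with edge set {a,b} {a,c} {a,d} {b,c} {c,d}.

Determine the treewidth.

A width-2 tree decomposition is:
Bags: B1 = {a, b, c}  B2 = {a, c, d}
Tree: B1–B2
The largest bag has 3 vertices, giving width 2; this decomposition certifies tw(G) ≤ 2. Conversely, {a, c, d} is a clique of size 3, and the vertices of any clique must share a bag in every tree decomposition; so some bag has ≥ 3 vertices and tw(G) ≥ 2. The upper and lower bounds meet at 2, so that is the treewidth.

2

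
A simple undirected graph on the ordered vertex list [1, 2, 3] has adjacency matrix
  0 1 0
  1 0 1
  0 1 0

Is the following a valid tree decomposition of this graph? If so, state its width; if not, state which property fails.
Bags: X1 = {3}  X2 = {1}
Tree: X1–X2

No — vertex 2 appears in no bag.

A tree decomposition must satisfy three properties: every vertex lies in some bag; for every edge, both endpoints lie together in some bag; and for every vertex, the bags containing it form a connected subtree. Here vertex 2 appears in no bag, so the decomposition is invalid.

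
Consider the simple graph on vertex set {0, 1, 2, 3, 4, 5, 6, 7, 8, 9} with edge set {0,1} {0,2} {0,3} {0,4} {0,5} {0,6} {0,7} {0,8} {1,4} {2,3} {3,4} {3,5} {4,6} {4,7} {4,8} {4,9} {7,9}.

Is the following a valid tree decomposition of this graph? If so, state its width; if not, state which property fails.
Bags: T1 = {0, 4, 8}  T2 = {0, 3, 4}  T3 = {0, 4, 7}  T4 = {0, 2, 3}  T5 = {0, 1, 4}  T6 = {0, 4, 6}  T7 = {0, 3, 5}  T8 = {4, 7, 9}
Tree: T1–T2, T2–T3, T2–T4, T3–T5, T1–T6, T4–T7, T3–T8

Yes; width 2.

Checking the three conditions: (i) the bags cover all of {0, 1, 2, 3, 4, 5, 6, 7, 8, 9}; (ii) for each edge, some bag contains both endpoints; (iii) the bags containing any fixed vertex form a subtree. All hold, so the decomposition is valid with width 3 − 1 = 2.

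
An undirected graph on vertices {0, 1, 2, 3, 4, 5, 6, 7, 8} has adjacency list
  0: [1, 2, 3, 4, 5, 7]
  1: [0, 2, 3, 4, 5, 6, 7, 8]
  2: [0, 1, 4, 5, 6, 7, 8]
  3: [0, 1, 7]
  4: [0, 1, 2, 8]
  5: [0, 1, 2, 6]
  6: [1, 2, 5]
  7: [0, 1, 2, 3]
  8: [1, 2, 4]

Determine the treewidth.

A width-3 tree decomposition is:
Bags: B1 = {0, 1, 2, 4}  B2 = {0, 1, 2, 5}  B3 = {1, 2, 4, 8}  B4 = {0, 1, 2, 7}  B5 = {0, 1, 3, 7}  B6 = {1, 2, 5, 6}
Tree: B1–B2, B1–B3, B1–B4, B4–B5, B2–B6
Every bag has size at most 4, so the width is 4 − 1 = 3 and tw(G) ≤ 3. For the lower bound, the 4 vertices {0, 1, 2, 4} are pairwise adjacent, and any tree decomposition puts a clique entirely inside one bag — forcing width ≥ 3. The upper and lower bounds meet at 3, so that is the treewidth.

3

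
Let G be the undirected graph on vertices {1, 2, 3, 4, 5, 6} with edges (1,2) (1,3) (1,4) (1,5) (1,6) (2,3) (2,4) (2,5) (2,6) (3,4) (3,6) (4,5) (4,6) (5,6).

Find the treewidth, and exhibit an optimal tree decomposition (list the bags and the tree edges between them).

Treewidth 4.
One optimal decomposition is:
Bags: B1 = {1, 2, 3, 4, 6}  B2 = {1, 2, 4, 5, 6}
Tree: B1–B2

Every bag has size at most 5, so the width is 5 − 1 = 4 and tw(G) ≤ 4. Conversely, {1, 2, 3, 4, 6} is a clique of size 5, and the vertices of any clique must share a bag in every tree decomposition; so some bag has ≥ 5 vertices and tw(G) ≥ 4. Therefore the treewidth is 4.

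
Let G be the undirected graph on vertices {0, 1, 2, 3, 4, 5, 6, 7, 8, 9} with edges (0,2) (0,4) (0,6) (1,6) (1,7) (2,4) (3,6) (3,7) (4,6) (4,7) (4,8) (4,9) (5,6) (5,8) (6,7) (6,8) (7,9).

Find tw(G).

A width-2 tree decomposition is:
Bags: B1 = {4, 6, 7}  B2 = {0, 4, 6}  B3 = {0, 2, 4}  B4 = {1, 6, 7}  B5 = {4, 7, 9}  B6 = {4, 6, 8}  B7 = {3, 6, 7}  B8 = {5, 6, 8}
Tree: B1–B2, B2–B3, B1–B4, B1–B5, B2–B6, B1–B7, B6–B8
Every bag has size at most 3, so the width is 3 − 1 = 2 and tw(G) ≤ 2. For the lower bound, the 3 vertices {4, 7, 9} are pairwise adjacent, and any tree decomposition puts a clique entirely inside one bag — forcing width ≥ 2. Combining the bounds, tw(G) = 2.

2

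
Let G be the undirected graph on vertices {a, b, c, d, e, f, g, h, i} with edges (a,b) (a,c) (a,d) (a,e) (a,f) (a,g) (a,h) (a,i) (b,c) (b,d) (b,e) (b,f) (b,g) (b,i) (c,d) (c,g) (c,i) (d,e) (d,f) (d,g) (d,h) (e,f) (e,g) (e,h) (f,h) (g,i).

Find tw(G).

4

A width-4 tree decomposition is:
Bags: B1 = {a, b, d, e, g}  B2 = {a, b, c, d, g}  B3 = {a, b, d, e, f}  B4 = {a, b, c, g, i}  B5 = {a, d, e, f, h}
Tree: B1–B2, B1–B3, B2–B4, B3–B5
The largest bag has 5 vertices, giving width 4; this decomposition certifies tw(G) ≤ 4. Conversely, {a, d, e, f, h} is a clique of size 5, and the vertices of any clique must share a bag in every tree decomposition; so some bag has ≥ 5 vertices and tw(G) ≥ 4. Combining the bounds, tw(G) = 4.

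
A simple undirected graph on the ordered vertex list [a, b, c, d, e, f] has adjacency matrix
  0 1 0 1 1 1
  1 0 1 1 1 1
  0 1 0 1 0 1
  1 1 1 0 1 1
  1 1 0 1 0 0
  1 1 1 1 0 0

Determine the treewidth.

A width-3 tree decomposition is:
Bags: B1 = {a, b, d, f}  B2 = {b, c, d, f}  B3 = {a, b, d, e}
Tree: B1–B2, B1–B3
Each bag holds 4 vertices, so the decomposition has width 3, which upper-bounds the treewidth. On the other hand G contains the 4-clique {b, c, d, f}. A clique must lie in a single bag of any decomposition, so no decomposition can have width below 3. Hence tw(G) = 3 exactly.

3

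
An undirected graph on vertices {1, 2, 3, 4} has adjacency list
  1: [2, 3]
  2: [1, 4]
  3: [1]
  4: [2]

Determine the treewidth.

1

A width-1 tree decomposition is:
Bags: B1 = {2, 4}  B2 = {1, 2}  B3 = {1, 3}
Tree: B1–B2, B2–B3
Every bag has size at most 2, so the width is 2 − 1 = 1 and tw(G) ≤ 1. Since G has at least one edge (e.g. 4–2), it is not an edgeless graph, so tw(G) ≥ 1. Therefore the treewidth is 1.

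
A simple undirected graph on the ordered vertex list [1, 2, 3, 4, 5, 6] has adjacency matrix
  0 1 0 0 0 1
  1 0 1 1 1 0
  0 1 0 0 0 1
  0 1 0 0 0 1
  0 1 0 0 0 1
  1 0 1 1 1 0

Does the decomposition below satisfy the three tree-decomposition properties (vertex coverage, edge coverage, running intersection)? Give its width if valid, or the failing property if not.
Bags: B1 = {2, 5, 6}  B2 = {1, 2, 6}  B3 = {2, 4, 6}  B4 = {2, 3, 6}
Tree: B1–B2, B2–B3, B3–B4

Yes; width 2.

Every vertex of G appears in some bag (union = {1, 2, 3, 4, 5, 6}); every edge is covered by a bag; and for each vertex v the set of bags containing v is connected in the bag tree. The decomposition is therefore valid. The largest bag has 3 vertices, so the width is 2.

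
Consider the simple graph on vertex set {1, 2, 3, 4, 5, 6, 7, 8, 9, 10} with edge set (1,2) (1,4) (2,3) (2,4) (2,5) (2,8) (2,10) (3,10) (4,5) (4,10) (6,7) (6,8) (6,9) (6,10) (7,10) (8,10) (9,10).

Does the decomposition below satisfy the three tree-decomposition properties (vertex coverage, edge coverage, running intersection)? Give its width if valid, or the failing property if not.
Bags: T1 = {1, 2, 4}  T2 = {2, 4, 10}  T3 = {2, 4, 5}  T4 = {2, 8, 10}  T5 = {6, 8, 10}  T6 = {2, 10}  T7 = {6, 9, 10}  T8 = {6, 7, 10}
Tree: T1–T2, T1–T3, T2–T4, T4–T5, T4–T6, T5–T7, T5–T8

No — vertex 3 appears in no bag.

A tree decomposition must satisfy three properties: every vertex lies in some bag; for every edge, both endpoints lie together in some bag; and for every vertex, the bags containing it form a connected subtree. Here vertex 3 appears in no bag, so the decomposition is invalid.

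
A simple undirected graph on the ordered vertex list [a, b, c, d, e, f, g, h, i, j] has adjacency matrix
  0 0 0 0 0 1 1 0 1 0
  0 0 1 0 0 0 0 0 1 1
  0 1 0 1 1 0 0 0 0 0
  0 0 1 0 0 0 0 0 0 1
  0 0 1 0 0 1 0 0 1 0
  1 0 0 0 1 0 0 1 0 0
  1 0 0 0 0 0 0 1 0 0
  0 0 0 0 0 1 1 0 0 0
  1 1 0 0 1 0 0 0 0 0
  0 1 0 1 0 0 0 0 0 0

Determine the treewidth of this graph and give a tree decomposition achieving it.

Each bag holds 3 vertices, so the decomposition has width 2, which upper-bounds the treewidth. For the lower bound, G contains the cycle h–g–a–f–h, so G is not a forest; only forests have treewidth ≤ 1, hence tw(G) ≥ 2. Hence tw(G) = 2 exactly.

Treewidth 2.
One optimal decomposition is:
Bags: B1 = {f, g, h}  B2 = {a, f, g}  B3 = {a, e, f}  B4 = {a, e, i}  B5 = {c, e, i}  B6 = {b, c, i}  B7 = {b, c, d}  B8 = {b, d, j}
Tree: B1–B2, B2–B3, B3–B4, B4–B5, B5–B6, B6–B7, B7–B8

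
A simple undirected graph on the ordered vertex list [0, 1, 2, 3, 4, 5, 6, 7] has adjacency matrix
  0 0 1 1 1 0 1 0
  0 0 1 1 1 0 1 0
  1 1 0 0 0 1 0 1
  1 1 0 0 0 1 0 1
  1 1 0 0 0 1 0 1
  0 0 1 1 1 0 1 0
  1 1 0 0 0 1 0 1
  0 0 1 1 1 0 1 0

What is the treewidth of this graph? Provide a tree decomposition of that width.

The largest bag has 5 vertices, giving width 4; this decomposition certifies tw(G) ≤ 4. For the lower bound: the 5 vertex sets {1,2}, {6,7}, {3,5}, {4}, {0} are disjoint, each induces a connected subgraph, and every pair is joined by at least one edge of G. Contracting each set to a single vertex therefore yields K_{5} as a minor, and since treewidth is minor-monotone, tw(G) ≥ tw(K_{5}) = 4. Combining the bounds, tw(G) = 4.

Treewidth 4.
Bags: B1 = {1, 2, 3, 4, 6}  B2 = {2, 3, 4, 6, 7}  B3 = {2, 3, 4, 5, 6}  B4 = {0, 2, 3, 4, 6}
Tree: B1–B2, B2–B3, B3–B4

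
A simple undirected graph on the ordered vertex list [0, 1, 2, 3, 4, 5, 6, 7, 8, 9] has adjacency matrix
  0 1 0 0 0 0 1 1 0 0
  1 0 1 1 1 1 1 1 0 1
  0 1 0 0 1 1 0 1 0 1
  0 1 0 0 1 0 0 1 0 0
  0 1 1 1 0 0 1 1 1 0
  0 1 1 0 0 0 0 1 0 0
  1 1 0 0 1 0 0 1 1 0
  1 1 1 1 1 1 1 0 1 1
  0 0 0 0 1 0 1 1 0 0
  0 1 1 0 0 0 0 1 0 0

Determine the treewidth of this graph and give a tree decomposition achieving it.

Treewidth 3.
One optimal decomposition is:
Bags: B1 = {1, 4, 6, 7}  B2 = {0, 1, 6, 7}  B3 = {4, 6, 7, 8}  B4 = {1, 2, 4, 7}  B5 = {1, 2, 5, 7}  B6 = {1, 3, 4, 7}  B7 = {1, 2, 7, 9}
Tree: B1–B2, B1–B3, B1–B4, B4–B5, B4–B6, B4–B7

The largest bag has 4 vertices, giving width 3; this decomposition certifies tw(G) ≤ 3. Conversely, {4, 6, 7, 8} is a clique of size 4, and the vertices of any clique must share a bag in every tree decomposition; so some bag has ≥ 4 vertices and tw(G) ≥ 3. Combining the bounds, tw(G) = 3.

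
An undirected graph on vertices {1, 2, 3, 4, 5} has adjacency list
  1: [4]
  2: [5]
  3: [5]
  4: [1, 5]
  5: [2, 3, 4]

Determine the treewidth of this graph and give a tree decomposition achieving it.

Treewidth 1.
One such decomposition:
Bags: B1 = {2, 5}  B2 = {4, 5}  B3 = {3, 5}  B4 = {1, 4}
Tree: B1–B2, B2–B3, B2–B4

Each bag holds 2 vertices, so the decomposition has width 1, which upper-bounds the treewidth. Any graph with an edge has treewidth ≥ 1, and G has the edge 5–2. Therefore the treewidth is 1.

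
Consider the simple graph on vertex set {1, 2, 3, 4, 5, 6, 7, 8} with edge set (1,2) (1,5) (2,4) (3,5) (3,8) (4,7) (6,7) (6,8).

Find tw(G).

A width-2 tree decomposition is:
Bags: B1 = {1, 2, 5}  B2 = {2, 4, 5}  B3 = {4, 5, 7}  B4 = {5, 6, 7}  B5 = {5, 6, 8}  B6 = {3, 5, 8}
Tree: B1–B2, B2–B3, B3–B4, B4–B5, B5–B6
Every bag has size at most 3, so the width is 3 − 1 = 2 and tw(G) ≤ 2. Since 5–1–2–4–7–6–8–3–5 is a cycle in G, G is not acyclic. Forests are exactly the graphs of treewidth ≤ 1, so tw(G) ≥ 2. Therefore the treewidth is 2.

2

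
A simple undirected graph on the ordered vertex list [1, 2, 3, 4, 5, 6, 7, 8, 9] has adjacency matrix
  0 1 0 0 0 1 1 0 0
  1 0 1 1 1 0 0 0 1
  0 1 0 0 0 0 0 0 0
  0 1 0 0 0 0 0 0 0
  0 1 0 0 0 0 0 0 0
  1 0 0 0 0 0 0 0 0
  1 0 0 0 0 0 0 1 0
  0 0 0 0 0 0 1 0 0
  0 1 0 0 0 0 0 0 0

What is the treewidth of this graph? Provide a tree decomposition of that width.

Each bag holds 2 vertices, so the decomposition has width 1, which upper-bounds the treewidth. Since G has at least one edge (e.g. 2–1), it is not an edgeless graph, so tw(G) ≥ 1. Hence tw(G) = 1 exactly.

Treewidth 1.
One such decomposition:
Bags: B1 = {1, 2}  B2 = {2, 4}  B3 = {1, 6}  B4 = {2, 5}  B5 = {2, 9}  B6 = {1, 7}  B7 = {2, 3}  B8 = {7, 8}
Tree: B1–B2, B1–B3, B2–B4, B1–B5, B3–B6, B2–B7, B6–B8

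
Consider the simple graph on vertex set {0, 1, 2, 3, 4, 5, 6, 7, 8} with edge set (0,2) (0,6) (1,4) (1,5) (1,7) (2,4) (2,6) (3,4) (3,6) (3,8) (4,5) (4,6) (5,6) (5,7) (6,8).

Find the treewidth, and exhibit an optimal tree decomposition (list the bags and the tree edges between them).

Treewidth 2.
One optimal decomposition is:
Bags: B1 = {3, 4, 6}  B2 = {3, 6, 8}  B3 = {4, 5, 6}  B4 = {2, 4, 6}  B5 = {0, 2, 6}  B6 = {1, 4, 5}  B7 = {1, 5, 7}
Tree: B1–B2, B1–B3, B3–B4, B4–B5, B3–B6, B6–B7

Every bag has size at most 3, so the width is 3 − 1 = 2 and tw(G) ≤ 2. Conversely, {1, 4, 5} is a clique of size 3, and the vertices of any clique must share a bag in every tree decomposition; so some bag has ≥ 3 vertices and tw(G) ≥ 2. Combining the bounds, tw(G) = 2.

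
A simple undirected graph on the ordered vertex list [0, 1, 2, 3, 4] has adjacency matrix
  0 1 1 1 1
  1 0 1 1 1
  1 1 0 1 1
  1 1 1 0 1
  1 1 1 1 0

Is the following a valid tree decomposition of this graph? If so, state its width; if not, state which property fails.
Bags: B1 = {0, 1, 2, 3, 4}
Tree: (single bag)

Every vertex of G appears in some bag (union = {0, 1, 2, 3, 4}); every edge is covered by a bag; and for each vertex v the set of bags containing v is connected in the bag tree. The decomposition is therefore valid. The largest bag has 5 vertices, so the width is 4.

Yes; width 4.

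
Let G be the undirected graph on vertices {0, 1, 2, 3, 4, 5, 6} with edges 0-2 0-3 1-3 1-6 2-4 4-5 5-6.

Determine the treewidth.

A width-2 tree decomposition is:
Bags: B1 = {0, 1, 3}  B2 = {0, 1, 6}  B3 = {0, 5, 6}  B4 = {0, 4, 5}  B5 = {0, 2, 4}
Tree: B1–B2, B2–B3, B3–B4, B4–B5
Every bag has size at most 3, so the width is 3 − 1 = 2 and tw(G) ≤ 2. For the lower bound, G contains the cycle 0–3–1–6–5–4–2–0, so G is not a forest; only forests have treewidth ≤ 1, hence tw(G) ≥ 2. Hence tw(G) = 2 exactly.

2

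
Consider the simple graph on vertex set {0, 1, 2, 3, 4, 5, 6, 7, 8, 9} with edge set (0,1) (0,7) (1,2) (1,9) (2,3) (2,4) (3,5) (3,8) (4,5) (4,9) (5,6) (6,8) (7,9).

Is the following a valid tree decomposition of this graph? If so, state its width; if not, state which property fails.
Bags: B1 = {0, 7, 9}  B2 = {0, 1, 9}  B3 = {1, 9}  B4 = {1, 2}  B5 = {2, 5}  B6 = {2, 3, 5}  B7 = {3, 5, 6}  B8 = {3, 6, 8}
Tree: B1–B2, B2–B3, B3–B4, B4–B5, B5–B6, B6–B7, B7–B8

A tree decomposition must satisfy three properties: every vertex lies in some bag; for every edge, both endpoints lie together in some bag; and for every vertex, the bags containing it form a connected subtree. Here vertex 4 appears in no bag, so the decomposition is invalid.

No — vertex 4 appears in no bag.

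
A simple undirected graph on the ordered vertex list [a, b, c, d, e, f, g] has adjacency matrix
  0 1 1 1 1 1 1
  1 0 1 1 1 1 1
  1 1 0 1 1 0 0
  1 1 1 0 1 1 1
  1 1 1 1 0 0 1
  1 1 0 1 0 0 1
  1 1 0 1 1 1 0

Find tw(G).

A width-4 tree decomposition is:
Bags: B1 = {a, b, d, f, g}  B2 = {a, b, d, e, g}  B3 = {a, b, c, d, e}
Tree: B1–B2, B2–B3
Every bag has size at most 5, so the width is 5 − 1 = 4 and tw(G) ≤ 4. For the lower bound, the 5 vertices {a, b, d, e, g} are pairwise adjacent, and any tree decomposition puts a clique entirely inside one bag — forcing width ≥ 4. Combining the bounds, tw(G) = 4.

4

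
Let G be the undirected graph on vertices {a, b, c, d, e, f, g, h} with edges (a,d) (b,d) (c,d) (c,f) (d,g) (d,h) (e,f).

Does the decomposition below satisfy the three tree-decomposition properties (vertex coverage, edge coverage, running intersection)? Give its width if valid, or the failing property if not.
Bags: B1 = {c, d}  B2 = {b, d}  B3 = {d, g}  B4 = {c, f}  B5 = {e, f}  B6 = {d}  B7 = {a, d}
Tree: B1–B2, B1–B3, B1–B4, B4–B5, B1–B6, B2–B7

A tree decomposition must satisfy three properties: every vertex lies in some bag; for every edge, both endpoints lie together in some bag; and for every vertex, the bags containing it form a connected subtree. Here vertex h appears in no bag, so the decomposition is invalid.

No — vertex h appears in no bag.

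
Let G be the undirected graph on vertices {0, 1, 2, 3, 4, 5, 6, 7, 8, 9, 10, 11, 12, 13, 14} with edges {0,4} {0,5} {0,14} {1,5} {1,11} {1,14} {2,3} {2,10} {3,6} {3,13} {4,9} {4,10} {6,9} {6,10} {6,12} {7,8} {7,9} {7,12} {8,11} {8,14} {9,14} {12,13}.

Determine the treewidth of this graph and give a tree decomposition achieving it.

Treewidth 3.
One optimal decomposition is:
Bags: B1 = {2, 3, 12, 13}  B2 = {2, 3, 6, 12}  B3 = {2, 6, 10, 12}  B4 = {6, 7, 10, 12}  B5 = {6, 7, 9, 10}  B6 = {4, 7, 9, 10}  B7 = {4, 7, 8, 9}  B8 = {4, 8, 9, 14}  B9 = {0, 4, 8, 14}  B10 = {0, 8, 11, 14}  B11 = {0, 1, 11, 14}  B12 = {0, 1, 5, 11}
Tree: B1–B2, B2–B3, B3–B4, B4–B5, B5–B6, B6–B7, B7–B8, B8–B9, B9–B10, B10–B11, B11–B12

Every bag has size at most 4, so the width is 4 − 1 = 3 and tw(G) ≤ 3. For the lower bound: the 4 vertex sets {2,3,13}, {12}, {6}, {4,7,9,10} are disjoint, each induces a connected subgraph, and every pair is joined by at least one edge of G. Contracting each set to a single vertex therefore yields K_{4} as a minor, and since treewidth is minor-monotone, tw(G) ≥ tw(K_{4}) = 3. Combining the bounds, tw(G) = 3.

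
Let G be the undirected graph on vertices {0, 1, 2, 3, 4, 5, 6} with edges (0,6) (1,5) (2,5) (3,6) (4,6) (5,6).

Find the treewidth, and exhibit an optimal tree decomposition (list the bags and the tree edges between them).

Treewidth 1.
Bags: B1 = {4, 6}  B2 = {5, 6}  B3 = {1, 5}  B4 = {0, 6}  B5 = {3, 6}  B6 = {2, 5}
Tree: B1–B2, B2–B3, B2–B4, B1–B5, B3–B6

Each bag holds 2 vertices, so the decomposition has width 1, which upper-bounds the treewidth. G has an edge, so its treewidth is at least 1. The upper and lower bounds meet at 1, so that is the treewidth.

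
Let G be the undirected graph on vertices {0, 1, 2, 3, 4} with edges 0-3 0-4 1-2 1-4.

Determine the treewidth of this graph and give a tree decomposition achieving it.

Treewidth 1.
One optimal decomposition is:
Bags: B1 = {0, 4}  B2 = {0, 3}  B3 = {1, 4}  B4 = {1, 2}
Tree: B1–B2, B1–B3, B3–B4

The largest bag has 2 vertices, giving width 1; this decomposition certifies tw(G) ≤ 1. Since G has at least one edge (e.g. 4–0), it is not an edgeless graph, so tw(G) ≥ 1. Combining the bounds, tw(G) = 1.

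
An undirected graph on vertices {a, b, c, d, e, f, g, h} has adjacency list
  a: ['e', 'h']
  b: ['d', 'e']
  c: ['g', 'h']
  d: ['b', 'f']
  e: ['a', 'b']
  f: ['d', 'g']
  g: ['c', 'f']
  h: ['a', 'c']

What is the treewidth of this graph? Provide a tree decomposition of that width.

Treewidth 2.
One optimal decomposition is:
Bags: B1 = {b, d, f}  B2 = {b, e, f}  B3 = {a, e, f}  B4 = {a, f, h}  B5 = {c, f, h}  B6 = {c, f, g}
Tree: B1–B2, B2–B3, B3–B4, B4–B5, B5–B6

Every bag has size at most 3, so the width is 3 − 1 = 2 and tw(G) ≤ 2. Since f–d–b–e–a–h–c–g–f is a cycle in G, G is not acyclic. Forests are exactly the graphs of treewidth ≤ 1, so tw(G) ≥ 2. Combining the bounds, tw(G) = 2.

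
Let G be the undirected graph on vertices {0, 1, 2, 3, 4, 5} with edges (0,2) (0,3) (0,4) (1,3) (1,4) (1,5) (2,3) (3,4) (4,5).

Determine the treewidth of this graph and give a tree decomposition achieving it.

Treewidth 2.
One optimal decomposition is:
Bags: B1 = {1, 3, 4}  B2 = {0, 3, 4}  B3 = {0, 2, 3}  B4 = {1, 4, 5}
Tree: B1–B2, B2–B3, B1–B4

The largest bag has 3 vertices, giving width 2; this decomposition certifies tw(G) ≤ 2. For the lower bound, the 3 vertices {0, 2, 3} are pairwise adjacent, and any tree decomposition puts a clique entirely inside one bag — forcing width ≥ 2. Therefore the treewidth is 2.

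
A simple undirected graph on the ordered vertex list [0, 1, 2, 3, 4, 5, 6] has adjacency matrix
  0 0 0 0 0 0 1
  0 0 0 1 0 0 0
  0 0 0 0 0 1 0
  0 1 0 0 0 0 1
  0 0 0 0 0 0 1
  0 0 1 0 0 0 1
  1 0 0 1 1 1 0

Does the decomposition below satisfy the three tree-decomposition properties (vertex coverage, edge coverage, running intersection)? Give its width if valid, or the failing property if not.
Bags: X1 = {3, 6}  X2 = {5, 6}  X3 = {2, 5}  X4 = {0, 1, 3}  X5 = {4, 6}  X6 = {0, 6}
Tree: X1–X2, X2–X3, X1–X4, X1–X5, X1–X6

No — bags containing vertex 0 are not connected in the tree.

A tree decomposition must satisfy three properties: every vertex lies in some bag; for every edge, both endpoints lie together in some bag; and for every vertex, the bags containing it form a connected subtree. Here bags containing vertex 0 are not connected in the tree, so the decomposition is invalid.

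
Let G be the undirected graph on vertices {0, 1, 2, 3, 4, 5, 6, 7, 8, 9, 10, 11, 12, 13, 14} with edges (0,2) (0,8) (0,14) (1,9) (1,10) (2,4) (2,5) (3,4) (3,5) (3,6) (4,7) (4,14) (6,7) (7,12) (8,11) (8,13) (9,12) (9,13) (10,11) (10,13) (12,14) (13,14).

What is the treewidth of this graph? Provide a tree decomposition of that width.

Each bag holds 4 vertices, so the decomposition has width 3, which upper-bounds the treewidth. For the lower bound: the 4 vertex sets {3,5,6}, {2}, {4}, {0,7,12,14} are disjoint, each induces a connected subgraph, and every pair is joined by at least one edge of G. Contracting each set to a single vertex therefore yields K_{4} as a minor, and since treewidth is minor-monotone, tw(G) ≥ tw(K_{4}) = 3. Hence tw(G) = 3 exactly.

Treewidth 3.
One such decomposition:
Bags: B1 = {2, 3, 5, 6}  B2 = {2, 3, 4, 6}  B3 = {2, 4, 6, 7}  B4 = {0, 2, 4, 7}  B5 = {0, 4, 7, 14}  B6 = {0, 7, 12, 14}  B7 = {0, 8, 12, 14}  B8 = {8, 12, 13, 14}  B9 = {8, 9, 12, 13}  B10 = {8, 9, 11, 13}  B11 = {9, 10, 11, 13}  B12 = {1, 9, 10, 11}
Tree: B1–B2, B2–B3, B3–B4, B4–B5, B5–B6, B6–B7, B7–B8, B8–B9, B9–B10, B10–B11, B11–B12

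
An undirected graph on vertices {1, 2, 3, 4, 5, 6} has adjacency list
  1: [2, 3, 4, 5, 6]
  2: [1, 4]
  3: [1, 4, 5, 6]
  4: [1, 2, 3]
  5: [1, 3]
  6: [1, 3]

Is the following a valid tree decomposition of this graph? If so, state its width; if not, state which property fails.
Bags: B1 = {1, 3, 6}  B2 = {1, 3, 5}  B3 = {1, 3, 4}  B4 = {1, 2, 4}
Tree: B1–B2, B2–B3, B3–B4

Yes; width 2.

Checking the three conditions: (i) the bags cover all of {1, 2, 3, 4, 5, 6}; (ii) for each edge, some bag contains both endpoints; (iii) the bags containing any fixed vertex form a subtree. All hold, so the decomposition is valid with width 3 − 1 = 2.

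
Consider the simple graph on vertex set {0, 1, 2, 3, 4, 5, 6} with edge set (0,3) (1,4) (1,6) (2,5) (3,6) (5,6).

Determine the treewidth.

1

A width-1 tree decomposition is:
Bags: B1 = {5, 6}  B2 = {2, 5}  B3 = {1, 6}  B4 = {1, 4}  B5 = {3, 6}  B6 = {0, 3}
Tree: B1–B2, B1–B3, B3–B4, B1–B5, B5–B6
Every bag has size at most 2, so the width is 2 − 1 = 1 and tw(G) ≤ 1. Any graph with an edge has treewidth ≥ 1, and G has the edge 5–6. Hence tw(G) = 1 exactly.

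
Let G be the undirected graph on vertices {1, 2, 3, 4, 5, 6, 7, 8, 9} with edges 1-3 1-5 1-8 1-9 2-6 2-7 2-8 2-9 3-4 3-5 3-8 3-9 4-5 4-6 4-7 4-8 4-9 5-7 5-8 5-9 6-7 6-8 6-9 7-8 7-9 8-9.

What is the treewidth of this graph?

A width-4 tree decomposition is:
Bags: B1 = {4, 5, 7, 8, 9}  B2 = {3, 4, 5, 8, 9}  B3 = {1, 3, 5, 8, 9}  B4 = {4, 6, 7, 8, 9}  B5 = {2, 6, 7, 8, 9}
Tree: B1–B2, B2–B3, B1–B4, B4–B5
The largest bag has 5 vertices, giving width 4; this decomposition certifies tw(G) ≤ 4. Conversely, {1, 3, 5, 8, 9} is a clique of size 5, and the vertices of any clique must share a bag in every tree decomposition; so some bag has ≥ 5 vertices and tw(G) ≥ 4. Hence tw(G) = 4 exactly.

4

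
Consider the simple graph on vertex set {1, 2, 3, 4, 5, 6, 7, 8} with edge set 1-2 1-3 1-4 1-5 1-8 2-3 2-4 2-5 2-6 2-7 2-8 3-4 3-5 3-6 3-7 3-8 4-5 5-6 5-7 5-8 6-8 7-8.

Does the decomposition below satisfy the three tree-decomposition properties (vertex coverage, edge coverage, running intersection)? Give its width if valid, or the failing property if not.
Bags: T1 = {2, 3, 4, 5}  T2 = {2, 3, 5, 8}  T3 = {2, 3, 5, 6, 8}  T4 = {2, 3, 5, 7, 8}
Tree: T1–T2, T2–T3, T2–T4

A tree decomposition must satisfy three properties: every vertex lies in some bag; for every edge, both endpoints lie together in some bag; and for every vertex, the bags containing it form a connected subtree. Here vertex 1 appears in no bag, so the decomposition is invalid.

No — vertex 1 appears in no bag.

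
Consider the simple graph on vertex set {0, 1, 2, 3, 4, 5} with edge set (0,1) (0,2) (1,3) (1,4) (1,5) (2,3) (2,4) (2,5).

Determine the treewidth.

2

A width-2 tree decomposition is:
Bags: B1 = {1, 2, 3}  B2 = {1, 2, 5}  B3 = {0, 1, 2}  B4 = {1, 2, 4}
Tree: B1–B2, B2–B3, B3–B4
Each bag holds 3 vertices, so the decomposition has width 2, which upper-bounds the treewidth. For the lower bound, G contains the cycle 2–3–1–5–2, so G is not a forest; only forests have treewidth ≤ 1, hence tw(G) ≥ 2. The upper and lower bounds meet at 2, so that is the treewidth.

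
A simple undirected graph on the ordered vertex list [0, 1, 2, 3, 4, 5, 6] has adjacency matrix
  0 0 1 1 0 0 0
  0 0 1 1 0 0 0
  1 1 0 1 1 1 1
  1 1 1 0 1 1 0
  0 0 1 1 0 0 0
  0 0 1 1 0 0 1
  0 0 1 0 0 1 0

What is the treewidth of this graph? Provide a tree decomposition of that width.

Treewidth 2.
Bags: B1 = {2, 3, 4}  B2 = {1, 2, 3}  B3 = {2, 3, 5}  B4 = {2, 5, 6}  B5 = {0, 2, 3}
Tree: B1–B2, B2–B3, B3–B4, B1–B5

Every bag has size at most 3, so the width is 3 − 1 = 2 and tw(G) ≤ 2. Conversely, {0, 2, 3} is a clique of size 3, and the vertices of any clique must share a bag in every tree decomposition; so some bag has ≥ 3 vertices and tw(G) ≥ 2. Combining the bounds, tw(G) = 2.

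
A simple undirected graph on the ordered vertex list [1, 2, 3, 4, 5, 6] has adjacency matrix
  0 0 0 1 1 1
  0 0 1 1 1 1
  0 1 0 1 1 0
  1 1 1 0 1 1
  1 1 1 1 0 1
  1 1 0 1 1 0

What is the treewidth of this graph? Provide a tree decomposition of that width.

Treewidth 3.
One such decomposition:
Bags: B1 = {2, 3, 4, 5}  B2 = {2, 4, 5, 6}  B3 = {1, 4, 5, 6}
Tree: B1–B2, B2–B3

Every bag has size at most 4, so the width is 4 − 1 = 3 and tw(G) ≤ 3. On the other hand G contains the 4-clique {1, 4, 5, 6}. A clique must lie in a single bag of any decomposition, so no decomposition can have width below 3. Therefore the treewidth is 3.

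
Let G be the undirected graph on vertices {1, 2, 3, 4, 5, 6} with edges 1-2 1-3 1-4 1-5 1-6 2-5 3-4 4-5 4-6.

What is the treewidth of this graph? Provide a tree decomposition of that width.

Every bag has size at most 3, so the width is 3 − 1 = 2 and tw(G) ≤ 2. Conversely, {1, 2, 5} is a clique of size 3, and the vertices of any clique must share a bag in every tree decomposition; so some bag has ≥ 3 vertices and tw(G) ≥ 2. Therefore the treewidth is 2.

Treewidth 2.
One optimal decomposition is:
Bags: B1 = {1, 2, 5}  B2 = {1, 4, 5}  B3 = {1, 3, 4}  B4 = {1, 4, 6}
Tree: B1–B2, B2–B3, B2–B4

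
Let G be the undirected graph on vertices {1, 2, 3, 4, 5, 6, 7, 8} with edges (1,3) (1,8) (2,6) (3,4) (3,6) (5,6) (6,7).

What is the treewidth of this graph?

A width-1 tree decomposition is:
Bags: B1 = {6, 7}  B2 = {3, 6}  B3 = {5, 6}  B4 = {2, 6}  B5 = {1, 3}  B6 = {3, 4}  B7 = {1, 8}
Tree: B1–B2, B2–B3, B3–B4, B2–B5, B5–B6, B5–B7
Every bag has size at most 2, so the width is 2 − 1 = 1 and tw(G) ≤ 1. G has an edge, so its treewidth is at least 1. Combining the bounds, tw(G) = 1.

1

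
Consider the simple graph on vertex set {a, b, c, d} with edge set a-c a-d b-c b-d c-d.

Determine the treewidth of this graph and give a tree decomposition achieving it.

Treewidth 2.
One optimal decomposition is:
Bags: B1 = {a, c, d}  B2 = {b, c, d}
Tree: B1–B2

Each bag holds 3 vertices, so the decomposition has width 2, which upper-bounds the treewidth. For the lower bound, the 3 vertices {a, c, d} are pairwise adjacent, and any tree decomposition puts a clique entirely inside one bag — forcing width ≥ 2. Combining the bounds, tw(G) = 2.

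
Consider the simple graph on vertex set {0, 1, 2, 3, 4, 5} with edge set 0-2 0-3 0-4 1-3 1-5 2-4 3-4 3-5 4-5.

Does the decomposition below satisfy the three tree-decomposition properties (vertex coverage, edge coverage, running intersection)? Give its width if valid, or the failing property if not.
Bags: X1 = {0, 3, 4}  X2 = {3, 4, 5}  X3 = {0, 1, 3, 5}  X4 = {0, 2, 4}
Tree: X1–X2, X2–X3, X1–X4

A tree decomposition must satisfy three properties: every vertex lies in some bag; for every edge, both endpoints lie together in some bag; and for every vertex, the bags containing it form a connected subtree. Here bags containing vertex 0 are not connected in the tree, so the decomposition is invalid.

No — bags containing vertex 0 are not connected in the tree.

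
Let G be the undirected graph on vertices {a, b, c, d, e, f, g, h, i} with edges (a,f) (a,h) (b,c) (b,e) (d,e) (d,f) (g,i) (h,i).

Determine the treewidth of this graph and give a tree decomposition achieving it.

The largest bag has 2 vertices, giving width 1; this decomposition certifies tw(G) ≤ 1. Any graph with an edge has treewidth ≥ 1, and G has the edge c–b. Hence tw(G) = 1 exactly.

Treewidth 1.
One such decomposition:
Bags: B1 = {b, c}  B2 = {b, e}  B3 = {d, e}  B4 = {d, f}  B5 = {a, f}  B6 = {a, h}  B7 = {h, i}  B8 = {g, i}
Tree: B1–B2, B2–B3, B3–B4, B4–B5, B5–B6, B6–B7, B7–B8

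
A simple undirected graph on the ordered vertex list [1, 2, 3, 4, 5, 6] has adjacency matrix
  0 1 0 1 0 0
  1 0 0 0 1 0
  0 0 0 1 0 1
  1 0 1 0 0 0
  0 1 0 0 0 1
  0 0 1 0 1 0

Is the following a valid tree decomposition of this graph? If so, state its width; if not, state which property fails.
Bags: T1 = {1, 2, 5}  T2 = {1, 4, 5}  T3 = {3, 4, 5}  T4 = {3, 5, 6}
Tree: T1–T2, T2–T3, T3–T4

Checking the three conditions: (i) the bags cover all of {1, 2, 3, 4, 5, 6}; (ii) for each edge, some bag contains both endpoints; (iii) the bags containing any fixed vertex form a subtree. All hold, so the decomposition is valid with width 3 − 1 = 2.

Yes; width 2.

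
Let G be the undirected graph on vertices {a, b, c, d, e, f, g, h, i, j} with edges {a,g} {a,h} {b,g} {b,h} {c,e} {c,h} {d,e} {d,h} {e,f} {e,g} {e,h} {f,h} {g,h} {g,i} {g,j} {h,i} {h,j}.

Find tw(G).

A width-2 tree decomposition is:
Bags: B1 = {g, h, i}  B2 = {e, g, h}  B3 = {a, g, h}  B4 = {d, e, h}  B5 = {b, g, h}  B6 = {e, f, h}  B7 = {g, h, j}  B8 = {c, e, h}
Tree: B1–B2, B2–B3, B2–B4, B3–B5, B4–B6, B2–B7, B6–B8
Every bag has size at most 3, so the width is 3 − 1 = 2 and tw(G) ≤ 2. For the lower bound, the 3 vertices {d, e, h} are pairwise adjacent, and any tree decomposition puts a clique entirely inside one bag — forcing width ≥ 2. Combining the bounds, tw(G) = 2.

2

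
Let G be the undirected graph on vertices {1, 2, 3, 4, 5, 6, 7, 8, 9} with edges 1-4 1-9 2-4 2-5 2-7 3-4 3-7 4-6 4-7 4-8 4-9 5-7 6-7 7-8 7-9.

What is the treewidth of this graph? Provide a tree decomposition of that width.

Each bag holds 3 vertices, so the decomposition has width 2, which upper-bounds the treewidth. On the other hand G contains the 3-clique {1, 4, 9}. A clique must lie in a single bag of any decomposition, so no decomposition can have width below 2. The upper and lower bounds meet at 2, so that is the treewidth.

Treewidth 2.
One optimal decomposition is:
Bags: B1 = {1, 4, 9}  B2 = {4, 7, 9}  B3 = {4, 7, 8}  B4 = {2, 4, 7}  B5 = {4, 6, 7}  B6 = {3, 4, 7}  B7 = {2, 5, 7}
Tree: B1–B2, B2–B3, B3–B4, B2–B5, B2–B6, B4–B7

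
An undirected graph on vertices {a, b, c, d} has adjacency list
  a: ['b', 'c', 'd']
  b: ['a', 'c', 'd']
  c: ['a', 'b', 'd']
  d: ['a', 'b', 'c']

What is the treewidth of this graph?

A width-3 tree decomposition is:
Bags: B1 = {a, b, c, d}
Tree: (single bag)
With just one bag of size 4, the width is 4 − 1 = 3, so tw(G) ≤ 3. For the lower bound, the 4 vertices {a, b, c, d} are pairwise adjacent, and any tree decomposition puts a clique entirely inside one bag — forcing width ≥ 3. Therefore the treewidth is 3.

3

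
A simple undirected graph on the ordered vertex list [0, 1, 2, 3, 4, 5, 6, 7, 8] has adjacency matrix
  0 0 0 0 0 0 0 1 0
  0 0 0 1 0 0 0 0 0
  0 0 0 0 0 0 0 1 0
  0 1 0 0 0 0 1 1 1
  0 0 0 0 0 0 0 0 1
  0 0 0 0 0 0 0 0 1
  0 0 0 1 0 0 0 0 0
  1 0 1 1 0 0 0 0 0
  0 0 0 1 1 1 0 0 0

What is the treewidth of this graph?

1

A width-1 tree decomposition is:
Bags: B1 = {3, 7}  B2 = {0, 7}  B3 = {2, 7}  B4 = {1, 3}  B5 = {3, 8}  B6 = {5, 8}  B7 = {4, 8}  B8 = {3, 6}
Tree: B1–B2, B1–B3, B1–B4, B4–B5, B5–B6, B5–B7, B5–B8
Each bag holds 2 vertices, so the decomposition has width 1, which upper-bounds the treewidth. Since G has at least one edge (e.g. 3–7), it is not an edgeless graph, so tw(G) ≥ 1. Therefore the treewidth is 1.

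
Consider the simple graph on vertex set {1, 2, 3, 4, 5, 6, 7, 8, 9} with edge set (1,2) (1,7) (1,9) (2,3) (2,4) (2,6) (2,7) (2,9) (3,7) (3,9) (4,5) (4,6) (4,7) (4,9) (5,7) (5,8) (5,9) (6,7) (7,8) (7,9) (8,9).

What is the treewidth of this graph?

3

A width-3 tree decomposition is:
Bags: B1 = {2, 3, 7, 9}  B2 = {1, 2, 7, 9}  B3 = {2, 4, 7, 9}  B4 = {4, 5, 7, 9}  B5 = {2, 4, 6, 7}  B6 = {5, 7, 8, 9}
Tree: B1–B2, B1–B3, B3–B4, B3–B5, B4–B6
The largest bag has 4 vertices, giving width 3; this decomposition certifies tw(G) ≤ 3. Conversely, {5, 7, 8, 9} is a clique of size 4, and the vertices of any clique must share a bag in every tree decomposition; so some bag has ≥ 4 vertices and tw(G) ≥ 3. Hence tw(G) = 3 exactly.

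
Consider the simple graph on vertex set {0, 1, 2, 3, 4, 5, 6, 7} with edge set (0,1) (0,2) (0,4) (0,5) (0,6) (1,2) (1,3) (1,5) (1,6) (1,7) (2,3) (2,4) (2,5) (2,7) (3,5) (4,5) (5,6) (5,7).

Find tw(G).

A width-3 tree decomposition is:
Bags: B1 = {1, 2, 3, 5}  B2 = {0, 1, 2, 5}  B3 = {1, 2, 5, 7}  B4 = {0, 1, 5, 6}  B5 = {0, 2, 4, 5}
Tree: B1–B2, B1–B3, B2–B4, B2–B5
The largest bag has 4 vertices, giving width 3; this decomposition certifies tw(G) ≤ 3. For the lower bound, the 4 vertices {0, 1, 2, 5} are pairwise adjacent, and any tree decomposition puts a clique entirely inside one bag — forcing width ≥ 3. Combining the bounds, tw(G) = 3.

3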